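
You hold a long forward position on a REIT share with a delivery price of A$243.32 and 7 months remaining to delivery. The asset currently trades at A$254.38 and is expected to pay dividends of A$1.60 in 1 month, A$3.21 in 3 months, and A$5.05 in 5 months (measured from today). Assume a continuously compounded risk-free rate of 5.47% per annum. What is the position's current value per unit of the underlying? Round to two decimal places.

A$9.01

PV(remaining dividends) I = 1.60·e^(−0.0547·1/12) + 3.21·e^(−0.0547·3/12) + 5.05·e^(−0.0547·5/12) = 9.6953
Current forward F = (S − I)·e^(rT) = (254.38 − 9.6953)·e^(0.0547·7/12) = 244.6847 × 1.032423 = 252.6181
Value (long) = (F − K)·e^(−rT) = (252.6181 − 243.32) × 0.968595 = 9.0061
Value = A$9.01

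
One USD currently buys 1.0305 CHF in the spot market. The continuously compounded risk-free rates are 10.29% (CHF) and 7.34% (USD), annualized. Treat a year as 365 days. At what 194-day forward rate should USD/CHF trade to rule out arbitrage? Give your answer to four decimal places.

F = S·e^((r_CHF − r_USD)T) = 1.0305 · e^((0.1029 − 0.0734) × 194/365)
= 1.0305 · e^0.015679 = 1.0305 × 1.015803
F = 1.0468 CHF per USD

1.0468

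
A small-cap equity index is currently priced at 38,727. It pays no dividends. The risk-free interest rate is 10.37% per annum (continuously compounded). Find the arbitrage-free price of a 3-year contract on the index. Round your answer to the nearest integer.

52,859

F = S·e^(rT) = 38727 · e^(0.1037 × 3)
= 38727 · e^0.311100 = 38727 × 1.364926
F = 52,859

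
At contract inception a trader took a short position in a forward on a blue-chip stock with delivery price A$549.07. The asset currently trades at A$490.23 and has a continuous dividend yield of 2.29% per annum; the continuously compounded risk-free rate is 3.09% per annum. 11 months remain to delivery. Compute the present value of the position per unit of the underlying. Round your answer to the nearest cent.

Current fair forward for the remaining 11 months: F = S·e^((r − q)·T), (r − q) = 0.0309 − 0.0229 = 0.0080
F = 490.23 · e^(0.0080 × 11/12) = 490.23 × 1.007360 = 493.8381
Value of long forward = (F − K)·e^(−rT) = (493.8381 − 549.07) · e^(−0.0309·11/12)
= -55.2319 × 0.972072 = -53.69
Short position value = −(long value) = A$53.69

A$53.69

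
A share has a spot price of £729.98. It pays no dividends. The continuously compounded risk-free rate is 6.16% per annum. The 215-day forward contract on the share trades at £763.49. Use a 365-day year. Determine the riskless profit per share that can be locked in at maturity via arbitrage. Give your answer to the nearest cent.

Fair forward: F* = S·e^(carry·T), with carry = r = 0.0616
F* = 729.98 · e^(0.0616 × 215/365) = 729.98 · e^0.036285 = 729.98 × 1.036951 = £756.9535
Market £763.49 > fair £756.9535: forward overpriced → cash-and-carry (buy spot, short the forward).
At maturity, profit = |F_mkt − F*| = |763.49 − 756.9535| = £6.54 per share

£6.54 per share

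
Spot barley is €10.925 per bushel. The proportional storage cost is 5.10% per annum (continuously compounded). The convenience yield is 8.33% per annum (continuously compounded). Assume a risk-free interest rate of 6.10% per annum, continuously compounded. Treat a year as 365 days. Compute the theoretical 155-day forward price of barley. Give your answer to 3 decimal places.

€11.059 per bushel

Net carry = r + u − y = 0.0610 + 0.0510 − 0.0833 = 0.0287
F = S·e^((r+u−y)T) = 10.925 · e^(0.0287 × 155/365) = 10.925 · e^0.012188
= 10.925 × 1.012263 = €11.059 per bushel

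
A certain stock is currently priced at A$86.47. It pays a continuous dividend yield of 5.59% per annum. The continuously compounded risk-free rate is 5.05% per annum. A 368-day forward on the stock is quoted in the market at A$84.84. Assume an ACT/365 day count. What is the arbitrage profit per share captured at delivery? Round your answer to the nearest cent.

A$1.16 per share

Fair forward: F* = S·e^(carry·T), with carry = (r − q) = 0.0505 − 0.0559 = -0.0054
F* = 86.47 · e^(-0.0054 × 368/365) = 86.47 · e^-0.005444 = 86.47 × 0.994571 = A$86.0006
Market A$84.84 < fair A$86.0006: forward underpriced → reverse cash-and-carry (short spot, go long the forward).
At maturity, profit = |F_mkt − F*| = |84.84 − 86.0006| = A$1.16 per share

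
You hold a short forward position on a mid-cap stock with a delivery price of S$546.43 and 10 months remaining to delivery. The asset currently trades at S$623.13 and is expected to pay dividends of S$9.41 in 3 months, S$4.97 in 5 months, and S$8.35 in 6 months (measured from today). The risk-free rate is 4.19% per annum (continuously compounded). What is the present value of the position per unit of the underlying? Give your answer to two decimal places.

-S$73.08

PV(remaining dividends) I = 9.41·e^(−0.0419·3/12) + 4.97·e^(−0.0419·5/12) + 8.35·e^(−0.0419·6/12) = 22.3728
Current forward F = (S − I)·e^(rT) = (623.13 − 22.3728)·e^(0.0419·10/12) = 600.7572 × 1.035533 = 622.1039
Value (long) = (F − K)·e^(−rT) = (622.1039 − 546.43) × 0.965686 = 73.0772
Short position value = −(long value) = -S$73.08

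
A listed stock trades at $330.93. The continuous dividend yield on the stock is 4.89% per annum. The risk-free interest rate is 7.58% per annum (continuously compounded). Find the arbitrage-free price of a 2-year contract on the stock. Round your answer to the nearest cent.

$349.22

F = S·e^((r − q)T) = 330.93 · e^((0.0758 − 0.0489) × 2)
= 330.93 · e^0.053800 = 330.93 × 1.055274
F = $349.22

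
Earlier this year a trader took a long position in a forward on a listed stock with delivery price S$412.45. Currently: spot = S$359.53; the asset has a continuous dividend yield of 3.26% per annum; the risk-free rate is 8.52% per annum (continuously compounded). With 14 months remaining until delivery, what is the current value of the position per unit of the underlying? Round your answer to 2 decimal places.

Current fair forward for the remaining 14 months: F = S·e^((r − q)·T), (r − q) = 0.0852 − 0.0326 = 0.0526
F = 359.53 · e^(0.0526 × 14/12) = 359.53 × 1.063289 = 382.2843
Value of long forward = (F − K)·e^(−rT) = (382.2843 − 412.45) · e^(−0.0852·14/12)
= -30.1657 × 0.905380 = -27.31

-S$27.31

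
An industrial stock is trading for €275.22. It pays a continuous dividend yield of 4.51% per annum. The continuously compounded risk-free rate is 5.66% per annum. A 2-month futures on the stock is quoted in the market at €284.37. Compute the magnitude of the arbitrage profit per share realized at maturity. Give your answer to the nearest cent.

Fair futures: F* = S·e^(carry·T), with carry = (r − q) = 0.0566 − 0.0451 = 0.0115
F* = 275.22 · e^(0.0115 × 2/12) = 275.22 · e^0.001917 = 275.22 × 1.001919 = €275.7481
Market €284.37 > fair €275.7481: forward overpriced → cash-and-carry (buy spot, short the forward).
At maturity, profit = |F_mkt − F*| = |284.37 − 275.7481| = €8.62 per share

€8.62 per share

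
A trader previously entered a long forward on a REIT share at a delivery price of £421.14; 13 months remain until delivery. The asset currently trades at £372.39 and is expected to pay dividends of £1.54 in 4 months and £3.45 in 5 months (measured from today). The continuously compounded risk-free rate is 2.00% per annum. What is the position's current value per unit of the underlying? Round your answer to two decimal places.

-£44.67

PV(remaining dividends) I = 1.54·e^(−0.0200·4/12) + 3.45·e^(−0.0200·5/12) = 4.9511
Current forward F = (S − I)·e^(rT) = (372.39 − 4.9511)·e^(0.0200·13/12) = 367.4389 × 1.021903 = 375.4869
Value (long) = (F − K)·e^(−rT) = (375.4869 − 421.14) × 0.978566 = -44.6746
Value = -£44.67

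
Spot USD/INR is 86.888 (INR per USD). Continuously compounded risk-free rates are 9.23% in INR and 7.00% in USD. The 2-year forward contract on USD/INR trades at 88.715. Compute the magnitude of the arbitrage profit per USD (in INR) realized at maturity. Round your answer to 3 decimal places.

Fair forward: F* = S·e^(carry·T), with carry = (r_INR − r_USD) = 0.0923 − 0.0700 = 0.0223
F* = 86.888 · e^(0.0223 × 2) = 86.888 · e^0.044600 = 86.888 × 1.045610 = 90.8510
Market 88.715 < fair 90.8510: forward underpriced → reverse cash-and-carry (short spot, go long the forward).
At maturity, profit = |F_mkt − F*| = |88.715 − 90.8510| = 2.136 per USD (in INR)

2.136 per USD (in INR)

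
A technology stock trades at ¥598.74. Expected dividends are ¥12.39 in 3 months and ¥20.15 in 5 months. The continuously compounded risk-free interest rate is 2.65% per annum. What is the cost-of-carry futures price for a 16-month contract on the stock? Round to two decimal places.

¥586.88

PV(dividends) I = 12.39·e^(−0.0265·3/12) + 20.15·e^(−0.0265·5/12)
I = 12.3082 + 19.9287 = 32.2369
F = (S − I)·e^(rT) = (598.74 − 32.2369) · e^(0.0265·16/12)
= 566.5031 · e^0.035333 = 566.5031 × 1.035965 = ¥586.88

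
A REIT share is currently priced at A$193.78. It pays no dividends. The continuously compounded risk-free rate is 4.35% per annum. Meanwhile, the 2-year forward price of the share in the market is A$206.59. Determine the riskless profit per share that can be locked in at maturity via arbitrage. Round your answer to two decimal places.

Fair forward: F* = S·e^(carry·T), with carry = r = 0.0435
F* = 193.78 · e^(0.0435 × 2) = 193.78 · e^0.087000 = 193.78 × 1.090897 = A$211.3940
Market A$206.59 < fair A$211.3940: forward underpriced → reverse cash-and-carry (short spot, go long the forward).
At maturity, profit = |F_mkt − F*| = |206.59 − 211.3940| = A$4.80 per share

A$4.80 per share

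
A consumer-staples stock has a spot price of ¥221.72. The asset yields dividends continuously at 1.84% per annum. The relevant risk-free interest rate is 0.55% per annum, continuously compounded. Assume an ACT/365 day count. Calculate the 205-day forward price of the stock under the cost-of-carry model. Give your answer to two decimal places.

¥220.12

F = S·e^((r − q)T) = 221.72 · e^((0.0055 − 0.0184) × 205/365)
= 221.72 · e^-0.007245 = 221.72 × 0.992781
F = ¥220.12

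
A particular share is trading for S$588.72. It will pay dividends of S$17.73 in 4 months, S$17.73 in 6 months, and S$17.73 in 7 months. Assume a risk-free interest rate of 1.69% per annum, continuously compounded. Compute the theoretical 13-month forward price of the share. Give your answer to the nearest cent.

S$545.86

PV(dividends) I = 17.73·e^(−0.0169·4/12) + 17.73·e^(−0.0169·6/12) + 17.73·e^(−0.0169·7/12)
I = 17.6304 + 17.5808 + 17.5561 = 52.7673
F = (S − I)·e^(rT) = (588.72 − 52.7673) · e^(0.0169·13/12)
= 535.9527 · e^0.018308 = 535.9527 × 1.018477 = S$545.86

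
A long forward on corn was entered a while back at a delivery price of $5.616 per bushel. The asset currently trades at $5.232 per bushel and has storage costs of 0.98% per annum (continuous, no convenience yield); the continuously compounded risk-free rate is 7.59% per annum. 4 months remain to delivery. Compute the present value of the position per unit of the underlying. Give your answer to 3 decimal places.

Current fair forward for the remaining 4 months: F = S·e^((r + u)·T), (r + u) = 0.0759 + 0.0098 = 0.0857
F = 5.232 · e^(0.0857 × 4/12) = 5.232 × 1.028979 = 5.3836
Value of long forward = (F − K)·e^(−rT) = (5.3836 − 5.616) · e^(−0.0759·4/12)
= -0.2324 × 0.975017 = -0.227

-$0.227 per bushel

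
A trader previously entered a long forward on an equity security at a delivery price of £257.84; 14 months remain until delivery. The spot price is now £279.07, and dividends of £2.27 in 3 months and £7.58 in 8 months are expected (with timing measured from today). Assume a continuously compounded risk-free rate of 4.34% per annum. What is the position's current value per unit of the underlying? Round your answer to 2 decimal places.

PV(remaining dividends) I = 2.27·e^(−0.0434·3/12) + 7.58·e^(−0.0434·8/12) = 9.6093
Current forward F = (S − I)·e^(rT) = (279.07 − 9.6093)·e^(0.0434·14/12) = 269.4607 × 1.051937 = 283.4557
Value (long) = (F − K)·e^(−rT) = (283.4557 − 257.84) × 0.950627 = 24.3510
Value = £24.35

£24.35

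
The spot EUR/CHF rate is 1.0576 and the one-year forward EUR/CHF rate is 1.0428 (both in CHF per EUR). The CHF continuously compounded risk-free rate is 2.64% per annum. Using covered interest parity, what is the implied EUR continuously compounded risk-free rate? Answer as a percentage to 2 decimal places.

F = S·e^((r_CHF − r_EUR)T) ⇒ r_EUR = r_CHF − ln(F/S)/T
ln(1.0428/1.0576) = -0.014093; /(12/12) = -0.014093
r_EUR = 0.0264 + 0.014093 = 0.040493
r_EUR = 4.05%

4.05%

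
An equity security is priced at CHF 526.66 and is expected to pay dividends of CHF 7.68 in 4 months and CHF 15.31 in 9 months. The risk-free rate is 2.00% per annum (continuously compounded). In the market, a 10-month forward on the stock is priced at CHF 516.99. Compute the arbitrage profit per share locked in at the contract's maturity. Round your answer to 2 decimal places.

PV(dividends) I = 7.68·e^(−0.0200·4/12) + 15.31·e^(−0.0200·9/12) = 22.7110
Fair forward F* = (S − I)·e^(rT) = (526.66 − 22.7110)·e^0.016667 = 503.9490 × 1.016807 = 512.4189
Market CHF 516.99 > fair 512.4189: forward overpriced → cash-and-carry (borrow at r, buy the stock and collect the dividends, short the forward).
Profit at T = |F_mkt − F*| = |516.99 − 512.4189| = CHF 4.57 per share

CHF 4.57 per share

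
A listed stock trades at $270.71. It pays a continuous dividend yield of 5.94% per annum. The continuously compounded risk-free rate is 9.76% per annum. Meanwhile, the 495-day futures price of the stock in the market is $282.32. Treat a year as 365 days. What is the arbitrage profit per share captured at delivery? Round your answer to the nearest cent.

Fair futures: F* = S·e^(carry·T), with carry = (r − q) = 0.0976 − 0.0594 = 0.0382
F* = 270.71 · e^(0.0382 × 495/365) = 270.71 · e^0.051805 = 270.71 × 1.053170 = $285.1037
Market $282.32 < fair $285.1037: forward underpriced → reverse cash-and-carry (short spot, go long the forward).
At maturity, profit = |F_mkt − F*| = |282.32 − 285.1037| = $2.78 per share

$2.78 per share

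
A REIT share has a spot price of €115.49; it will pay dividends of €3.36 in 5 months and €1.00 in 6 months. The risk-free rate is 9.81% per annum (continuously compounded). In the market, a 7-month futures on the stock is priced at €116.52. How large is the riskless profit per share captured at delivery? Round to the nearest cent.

€1.35 per share

PV(dividends) I = 3.36·e^(−0.0981·5/12) + 1.00·e^(−0.0981·6/12) = 4.1776
Fair futures F* = (S − I)·e^(rT) = (115.49 − 4.1776)·e^0.057225 = 111.3124 × 1.058894 = 117.8680
Market €116.52 < fair 117.8680: forward underpriced → reverse cash-and-carry (short the stock, invest proceeds at r, pay the dividends, go long the forward).
Profit at T = |F_mkt − F*| = |116.52 − 117.8680| = €1.35 per share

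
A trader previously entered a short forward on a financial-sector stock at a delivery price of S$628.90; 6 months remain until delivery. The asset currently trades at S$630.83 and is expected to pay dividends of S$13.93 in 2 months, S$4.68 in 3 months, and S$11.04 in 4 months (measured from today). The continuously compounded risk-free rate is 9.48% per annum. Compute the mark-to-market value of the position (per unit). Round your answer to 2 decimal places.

-S$2.07

PV(remaining dividends) I = 13.93·e^(−0.0948·2/12) + 4.68·e^(−0.0948·3/12) + 11.04·e^(−0.0948·4/12) = 28.9786
Current forward F = (S − I)·e^(rT) = (630.83 − 28.9786)·e^(0.0948·6/12) = 601.8514 × 1.048541 = 631.0659
Value (long) = (F − K)·e^(−rT) = (631.0659 − 628.90) × 0.953706 = 2.0656
Short position value = −(long value) = -S$2.07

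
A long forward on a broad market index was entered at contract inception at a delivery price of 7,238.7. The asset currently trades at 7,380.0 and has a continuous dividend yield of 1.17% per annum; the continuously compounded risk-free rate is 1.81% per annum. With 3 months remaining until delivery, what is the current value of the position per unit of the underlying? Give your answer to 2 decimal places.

Current fair forward for the remaining 3 months: F = S·e^((r − q)·T), (r − q) = 0.0181 − 0.0117 = 0.0064
F = 7380.0 · e^(0.0064 × 3/12) = 7380.0 × 1.00160128 = 7391.8174
Value of long forward = (F − K)·e^(−rT) = (7391.8174 − 7238.7) · e^(−0.0181·3/12)
= 153.1174 × 0.99548522 = 152.43

152.43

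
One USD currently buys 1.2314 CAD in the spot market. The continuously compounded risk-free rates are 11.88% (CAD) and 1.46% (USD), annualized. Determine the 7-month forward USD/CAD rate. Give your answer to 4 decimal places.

F = S·e^((r_CAD − r_USD)T) = 1.2314 · e^((0.1188 − 0.0146) × 7/12)
= 1.2314 · e^0.060783 = 1.2314 × 1.062668
F = 1.3086 CAD per USD

1.3086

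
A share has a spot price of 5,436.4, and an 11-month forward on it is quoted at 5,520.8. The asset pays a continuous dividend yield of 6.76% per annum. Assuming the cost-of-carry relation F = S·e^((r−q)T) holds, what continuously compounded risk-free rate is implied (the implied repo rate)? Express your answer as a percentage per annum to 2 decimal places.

8.44%

From F = S·e^((r−q)T): (r − q) = ln(F/S)/T
ln(5520.8/5436.4) = ln(1.015525) = 0.015406
(r − q) = 0.015406 / (11/12) = 0.016807
r = ln(F/S)/T + q = 0.016807 + 0.0676 = 0.084407
r = 8.44%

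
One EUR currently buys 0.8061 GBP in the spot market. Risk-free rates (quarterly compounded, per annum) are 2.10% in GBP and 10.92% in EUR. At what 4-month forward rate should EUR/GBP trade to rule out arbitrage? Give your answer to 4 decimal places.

By covered interest parity, F = S · (1+r_GBP/4)^(4T) / (1+r_EUR/4)^(4T)
= 0.8061 × 1.007006 / 1.036565 = 0.8061 × 0.971484
F = 0.7831 GBP per EUR

0.7831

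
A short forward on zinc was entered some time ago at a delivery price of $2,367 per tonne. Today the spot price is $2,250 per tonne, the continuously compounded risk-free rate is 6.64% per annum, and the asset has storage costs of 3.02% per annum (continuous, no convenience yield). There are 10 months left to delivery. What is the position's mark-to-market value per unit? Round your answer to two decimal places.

Current fair forward for the remaining 10 months: F = S·e^((r + u)·T), (r + u) = 0.0664 + 0.0302 = 0.0966
F = 2250 · e^(0.0966 × 10/12) = 2250 × 1.08382885 = 2438.6149
Value of long forward = (F − K)·e^(−rT) = (2438.6149 − 2367) · e^(−0.0664·10/12)
= 71.6149 × 0.94616971 = 67.76
Short position value = −(long value) = -$67.76

-$67.76 per tonne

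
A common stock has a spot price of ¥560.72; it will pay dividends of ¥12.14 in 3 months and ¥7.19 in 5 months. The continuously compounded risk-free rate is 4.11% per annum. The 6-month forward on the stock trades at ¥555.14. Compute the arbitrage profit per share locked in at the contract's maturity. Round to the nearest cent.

PV(dividends) I = 12.14·e^(−0.0411·3/12) + 7.19·e^(−0.0411·5/12) = 19.0838
Fair forward F* = (S − I)·e^(rT) = (560.72 − 19.0838)·e^0.020550 = 541.6362 × 1.020763 = 552.8822
Market ¥555.14 > fair 552.8822: forward overpriced → cash-and-carry (borrow at r, buy the stock and collect the dividends, short the forward).
Profit at T = |F_mkt − F*| = |555.14 − 552.8822| = ¥2.26 per share

¥2.26 per share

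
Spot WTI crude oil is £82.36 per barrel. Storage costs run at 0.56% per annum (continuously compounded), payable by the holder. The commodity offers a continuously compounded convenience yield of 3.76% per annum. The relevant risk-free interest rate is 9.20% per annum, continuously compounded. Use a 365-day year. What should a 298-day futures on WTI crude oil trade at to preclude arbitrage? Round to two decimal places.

£86.49 per barrel

Net carry = r + u − y = 0.0920 + 0.0056 − 0.0376 = 0.0600
F = S·e^((r+u−y)T) = 82.36 · e^(0.0600 × 298/365) = 82.36 · e^0.048986
= 82.36 × 1.050206 = £86.49 per barrel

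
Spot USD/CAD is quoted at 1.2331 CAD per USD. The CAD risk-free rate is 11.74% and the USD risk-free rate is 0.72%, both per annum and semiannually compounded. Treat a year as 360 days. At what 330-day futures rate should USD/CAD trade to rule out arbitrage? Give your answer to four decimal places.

By covered interest parity, F = S · (1+r_CAD/2)^(2T) / (1+r_USD/2)^(2T)
= 1.2331 × 1.110240 / 1.006610 = 1.2331 × 1.102950
F = 1.3600 CAD per USD

1.3600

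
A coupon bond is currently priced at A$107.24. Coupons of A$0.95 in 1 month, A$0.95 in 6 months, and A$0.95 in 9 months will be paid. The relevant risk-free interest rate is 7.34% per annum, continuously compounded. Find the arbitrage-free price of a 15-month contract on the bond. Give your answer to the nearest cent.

PV(coupons) I = 0.95·e^(−0.0734·1/12) + 0.95·e^(−0.0734·6/12) + 0.95·e^(−0.0734·9/12)
I = 0.9442 + 0.9158 + 0.8991 = 2.7591
F = (S − I)·e^(rT) = (107.24 − 2.7591) · e^(0.0734·15/12)
= 104.4809 · e^0.091750 = 104.4809 × 1.096091 = A$114.52

A$114.52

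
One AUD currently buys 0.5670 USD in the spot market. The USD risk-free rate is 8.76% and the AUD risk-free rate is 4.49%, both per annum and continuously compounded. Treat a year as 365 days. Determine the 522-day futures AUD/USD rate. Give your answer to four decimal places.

0.6027

F = S·e^((r_USD − r_AUD)T) = 0.5670 · e^((0.0876 − 0.0449) × 522/365)
= 0.5670 · e^0.061067 = 0.5670 × 1.062970
F = 0.6027 USD per AUD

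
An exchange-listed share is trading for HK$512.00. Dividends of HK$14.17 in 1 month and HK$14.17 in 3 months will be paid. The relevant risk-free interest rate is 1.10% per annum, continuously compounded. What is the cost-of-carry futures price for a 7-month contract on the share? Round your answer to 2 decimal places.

PV(dividends) I = 14.17·e^(−0.0110·1/12) + 14.17·e^(−0.0110·3/12)
I = 14.1570 + 14.1311 = 28.2881
F = (S − I)·e^(rT) = (512.00 − 28.2881) · e^(0.0110·7/12)
= 483.7119 · e^0.006417 = 483.7119 × 1.006438 = HK$486.83

HK$486.83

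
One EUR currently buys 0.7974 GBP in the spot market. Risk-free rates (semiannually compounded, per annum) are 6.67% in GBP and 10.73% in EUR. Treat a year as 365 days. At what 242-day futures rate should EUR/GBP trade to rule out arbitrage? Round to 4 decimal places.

By covered interest parity, F = S · (1+r_GBP/2)^(2T) / (1+r_EUR/2)^(2T)
= 0.7974 × 1.044462 / 1.071756 = 0.7974 × 0.974533
F = 0.7771 GBP per EUR

0.7771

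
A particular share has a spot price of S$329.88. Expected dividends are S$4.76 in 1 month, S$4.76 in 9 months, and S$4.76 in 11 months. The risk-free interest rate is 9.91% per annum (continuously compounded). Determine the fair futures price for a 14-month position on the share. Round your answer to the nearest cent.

S$355.17

PV(dividends) I = 4.76·e^(−0.0991·1/12) + 4.76·e^(−0.0991·9/12) + 4.76·e^(−0.0991·11/12)
I = 4.7209 + 4.4190 + 4.3467 = 13.4866
F = (S − I)·e^(rT) = (329.88 − 13.4866) · e^(0.0991·14/12)
= 316.3934 · e^0.115617 = 316.3934 × 1.122566 = S$355.17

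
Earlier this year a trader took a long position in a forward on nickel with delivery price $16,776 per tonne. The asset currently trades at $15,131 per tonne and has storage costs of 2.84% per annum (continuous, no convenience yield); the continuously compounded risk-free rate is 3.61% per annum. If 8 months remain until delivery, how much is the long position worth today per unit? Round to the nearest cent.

-$956.87 per tonne

Current fair forward for the remaining 8 months: F = S·e^((r + u)·T), (r + u) = 0.0361 + 0.0284 = 0.0645
F = 15131 · e^(0.0645 × 8/12) = 15131 × 1.04393789 = 15795.8242
Value of long forward = (F − K)·e^(−rT) = (15795.8242 − 16776) · e^(−0.0361·8/12)
= -980.1758 × 0.97622063 = -956.87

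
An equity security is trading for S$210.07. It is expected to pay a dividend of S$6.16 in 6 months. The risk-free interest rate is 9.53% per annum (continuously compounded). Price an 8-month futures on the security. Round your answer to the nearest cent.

PV(dividends) I = 6.16·e^(−0.0953·6/12)
I = 5.8734
F = (S − I)·e^(rT) = (210.07 − 5.8734) · e^(0.0953·8/12)
= 204.1966 · e^0.063533 = 204.1966 × 1.065595 = S$217.59

S$217.59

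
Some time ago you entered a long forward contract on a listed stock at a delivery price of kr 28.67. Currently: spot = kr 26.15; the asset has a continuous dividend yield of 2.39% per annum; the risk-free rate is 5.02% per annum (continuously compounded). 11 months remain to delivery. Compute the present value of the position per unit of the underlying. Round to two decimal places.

Current fair forward for the remaining 11 months: F = S·e^((r − q)·T), (r − q) = 0.0502 − 0.0239 = 0.0263
F = 26.15 · e^(0.0263 × 11/12) = 26.15 × 1.024401 = 26.7881
Value of long forward = (F − K)·e^(−rT) = (26.7881 − 28.67) · e^(−0.0502·11/12)
= -1.8819 × 0.955026 = -1.80

-kr 1.80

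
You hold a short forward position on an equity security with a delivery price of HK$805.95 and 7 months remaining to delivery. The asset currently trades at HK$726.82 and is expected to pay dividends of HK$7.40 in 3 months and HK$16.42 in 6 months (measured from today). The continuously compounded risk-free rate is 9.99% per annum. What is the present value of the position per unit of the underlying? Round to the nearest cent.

PV(remaining dividends) I = 7.40·e^(−0.0999·3/12) + 16.42·e^(−0.0999·6/12) = 22.8374
Current forward F = (S − I)·e^(rT) = (726.82 − 22.8374)·e^(0.0999·7/12) = 703.9826 × 1.060006 = 746.2258
Value (long) = (F − K)·e^(−rT) = (746.2258 − 805.95) × 0.943390 = -56.3432
Short position value = −(long value) = HK$56.34

HK$56.34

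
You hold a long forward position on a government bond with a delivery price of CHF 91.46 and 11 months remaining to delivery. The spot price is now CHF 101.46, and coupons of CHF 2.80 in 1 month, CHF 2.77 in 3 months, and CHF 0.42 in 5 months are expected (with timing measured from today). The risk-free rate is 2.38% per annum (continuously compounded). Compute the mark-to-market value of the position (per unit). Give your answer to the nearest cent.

CHF 6.01

PV(remaining coupons) I = 2.80·e^(−0.0238·1/12) + 2.77·e^(−0.0238·3/12) + 0.42·e^(−0.0238·5/12) = 5.9639
Current forward F = (S − I)·e^(rT) = (101.46 − 5.9639)·e^(0.0238·11/12) = 95.4961 × 1.022056 = 97.6024
Value (long) = (F − K)·e^(−rT) = (97.6024 − 91.46) × 0.978420 = 6.0098
Value = CHF 6.01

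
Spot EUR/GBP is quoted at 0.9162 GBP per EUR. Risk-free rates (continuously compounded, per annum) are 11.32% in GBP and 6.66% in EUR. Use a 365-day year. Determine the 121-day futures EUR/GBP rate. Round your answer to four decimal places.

0.9305

F = S·e^((r_GBP − r_EUR)T) = 0.9162 · e^((0.1132 − 0.0666) × 121/365)
= 0.9162 · e^0.015448 = 0.9162 × 1.015568
F = 0.9305 GBP per EUR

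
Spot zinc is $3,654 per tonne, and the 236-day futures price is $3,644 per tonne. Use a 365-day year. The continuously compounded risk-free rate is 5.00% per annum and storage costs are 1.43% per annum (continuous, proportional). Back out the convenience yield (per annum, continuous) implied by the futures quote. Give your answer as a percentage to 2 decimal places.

F = S·e^((r+u−y)T) ⇒ (r+u−y) = ln(F/S)/T
ln(3644/3654) = -0.002740; /T ⇒ -0.004238
y = r + u − ln(F/S)/T = 0.0500 + 0.0143 + 0.004238 = 0.068538
y = 6.85%

6.85%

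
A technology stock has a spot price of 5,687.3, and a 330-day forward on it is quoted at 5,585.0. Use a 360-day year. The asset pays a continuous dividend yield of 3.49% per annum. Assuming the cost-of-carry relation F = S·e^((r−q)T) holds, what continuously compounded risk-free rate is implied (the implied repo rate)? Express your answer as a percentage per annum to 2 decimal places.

1.51%

From F = S·e^((r−q)T): (r − q) = ln(F/S)/T
ln(5585.0/5687.3) = ln(0.982013) = -0.018151
(r − q) = -0.018151 / (330/360) = -0.019801
r = ln(F/S)/T + q = -0.019801 + 0.0349 = 0.015099
r = 1.51%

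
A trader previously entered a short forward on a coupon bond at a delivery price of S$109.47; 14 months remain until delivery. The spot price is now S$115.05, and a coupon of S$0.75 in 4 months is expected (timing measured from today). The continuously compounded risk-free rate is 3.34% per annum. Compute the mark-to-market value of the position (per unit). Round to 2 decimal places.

-S$9.02

PV(remaining coupons) I = 0.75·e^(−0.0334·4/12) = 0.7417
Current forward F = (S − I)·e^(rT) = (115.05 − 0.7417)·e^(0.0334·14/12) = 114.3083 × 1.039736 = 118.8505
Value (long) = (F − K)·e^(−rT) = (118.8505 − 109.47) × 0.961783 = 9.0220
Short position value = −(long value) = -S$9.02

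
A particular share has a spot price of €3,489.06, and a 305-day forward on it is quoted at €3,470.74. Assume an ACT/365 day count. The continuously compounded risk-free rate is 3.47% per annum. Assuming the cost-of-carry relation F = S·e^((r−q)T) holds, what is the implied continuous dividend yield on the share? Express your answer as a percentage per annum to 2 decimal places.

From F = S·e^((r−q)T): (r − q) = ln(F/S)/T
ln(3470.74/3489.06) = ln(0.994749) = -0.005265
(r − q) = -0.005265 / (305/365) = -0.006301
q = r − ln(F/S)/T = 0.0347 + 0.006301 = 0.041001
q = 4.10%

4.10%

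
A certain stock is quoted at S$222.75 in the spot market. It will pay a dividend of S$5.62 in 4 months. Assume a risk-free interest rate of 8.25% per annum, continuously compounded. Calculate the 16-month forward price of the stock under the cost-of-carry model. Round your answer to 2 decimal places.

S$242.55

PV(dividends) I = 5.62·e^(−0.0825·4/12)
I = 5.4676
F = (S − I)·e^(rT) = (222.75 − 5.4676) · e^(0.0825·16/12)
= 217.2824 · e^0.110000 = 217.2824 × 1.116278 = S$242.55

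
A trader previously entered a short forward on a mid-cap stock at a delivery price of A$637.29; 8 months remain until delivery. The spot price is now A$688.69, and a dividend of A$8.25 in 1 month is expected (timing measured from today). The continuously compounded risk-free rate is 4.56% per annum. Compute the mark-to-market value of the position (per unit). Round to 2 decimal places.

-A$62.26

PV(remaining dividends) I = 8.25·e^(−0.0456·1/12) = 8.2187
Current forward F = (S − I)·e^(rT) = (688.69 − 8.2187)·e^(0.0456·8/12) = 680.4713 × 1.030867 = 701.4754
Value (long) = (F − K)·e^(−rT) = (701.4754 − 637.29) × 0.970057 = 62.2635
Short position value = −(long value) = -A$62.26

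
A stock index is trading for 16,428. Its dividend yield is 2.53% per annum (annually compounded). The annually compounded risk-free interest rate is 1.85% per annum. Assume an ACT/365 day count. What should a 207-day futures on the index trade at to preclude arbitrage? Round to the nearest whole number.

16,366

F = S · (1+r)^T / (1+q)^T
= 16428 × 1.010450 / 1.014271 = 16428 × 0.996233
F = 16,366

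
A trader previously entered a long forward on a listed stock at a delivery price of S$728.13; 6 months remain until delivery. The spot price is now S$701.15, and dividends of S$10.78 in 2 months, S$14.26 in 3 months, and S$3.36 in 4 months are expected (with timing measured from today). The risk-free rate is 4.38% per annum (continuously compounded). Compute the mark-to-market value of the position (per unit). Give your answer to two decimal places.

-S$39.32

PV(remaining dividends) I = 10.78·e^(−0.0438·2/12) + 14.26·e^(−0.0438·3/12) + 3.36·e^(−0.0438·4/12) = 28.1176
Current forward F = (S − I)·e^(rT) = (701.15 − 28.1176)·e^(0.0438·6/12) = 673.0324 × 1.022142 = 687.9347
Value (long) = (F − K)·e^(−rT) = (687.9347 − 728.13) × 0.978338 = -39.3246
Value = -S$39.32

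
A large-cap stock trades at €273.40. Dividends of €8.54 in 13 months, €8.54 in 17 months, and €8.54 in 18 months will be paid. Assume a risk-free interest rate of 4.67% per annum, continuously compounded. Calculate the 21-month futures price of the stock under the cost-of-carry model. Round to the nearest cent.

€270.56

PV(dividends) I = 8.54·e^(−0.0467·13/12) + 8.54·e^(−0.0467·17/12) + 8.54·e^(−0.0467·18/12)
I = 8.1187 + 7.9933 + 7.9622 = 24.0742
F = (S − I)·e^(rT) = (273.40 − 24.0742) · e^(0.0467·21/12)
= 249.3258 · e^0.081725 = 249.3258 × 1.085157 = €270.56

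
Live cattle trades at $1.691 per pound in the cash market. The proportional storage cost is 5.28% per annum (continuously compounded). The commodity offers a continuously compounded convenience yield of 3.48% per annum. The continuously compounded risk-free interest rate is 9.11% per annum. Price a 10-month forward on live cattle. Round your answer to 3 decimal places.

$1.852 per pound

Net carry = r + u − y = 0.0911 + 0.0528 − 0.0348 = 0.1091
F = S·e^((r+u−y)T) = 1.691 · e^(0.1091 × 10/12) = 1.691 · e^0.090917
= 1.691 × 1.095178 = $1.852 per pound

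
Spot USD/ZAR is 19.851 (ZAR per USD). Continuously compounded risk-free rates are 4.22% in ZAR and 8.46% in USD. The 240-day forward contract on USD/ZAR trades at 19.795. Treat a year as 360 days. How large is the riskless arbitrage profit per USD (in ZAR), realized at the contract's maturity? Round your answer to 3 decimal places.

Fair forward: F* = S·e^(carry·T), with carry = (r_ZAR − r_USD) = 0.0422 − 0.0846 = -0.0424
F* = 19.851 · e^(-0.0424 × 240/360) = 19.851 · e^-0.028267 = 19.851 × 0.972129 = 19.2977
Market 19.795 > fair 19.2977: forward overpriced → cash-and-carry (buy spot, short the forward).
At maturity, profit = |F_mkt − F*| = |19.795 − 19.2977| = 0.497 per USD (in ZAR)

0.497 per USD (in ZAR)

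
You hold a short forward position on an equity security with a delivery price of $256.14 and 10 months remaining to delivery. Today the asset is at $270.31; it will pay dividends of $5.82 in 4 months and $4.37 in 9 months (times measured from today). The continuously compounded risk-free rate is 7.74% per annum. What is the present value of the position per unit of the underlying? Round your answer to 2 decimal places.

-$20.37

PV(remaining dividends) I = 5.82·e^(−0.0774·4/12) + 4.37·e^(−0.0774·9/12) = 9.7953
Current forward F = (S − I)·e^(rT) = (270.31 − 9.7953)·e^(0.0774·10/12) = 260.5147 × 1.066626 = 277.8718
Value (long) = (F − K)·e^(−rT) = (277.8718 − 256.14) × 0.937536 = 20.3743
Short position value = −(long value) = -$20.37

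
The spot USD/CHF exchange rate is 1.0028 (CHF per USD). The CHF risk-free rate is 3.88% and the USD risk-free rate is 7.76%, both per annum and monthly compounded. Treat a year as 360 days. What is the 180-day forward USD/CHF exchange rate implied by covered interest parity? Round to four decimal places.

By covered interest parity, F = S · (1+r_CHF/12)^(12T) / (1+r_USD/12)^(12T)
= 1.0028 × 1.019557 / 1.039433 = 1.0028 × 0.980878
F = 0.9836 CHF per USD

0.9836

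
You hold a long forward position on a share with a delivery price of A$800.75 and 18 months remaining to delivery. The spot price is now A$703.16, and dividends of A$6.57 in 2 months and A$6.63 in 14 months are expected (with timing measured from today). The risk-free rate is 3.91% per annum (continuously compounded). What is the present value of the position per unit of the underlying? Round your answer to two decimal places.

PV(remaining dividends) I = 6.57·e^(−0.0391·2/12) + 6.63·e^(−0.0391·14/12) = 12.8617
Current forward F = (S − I)·e^(rT) = (703.16 − 12.8617)·e^(0.0391·18/12) = 690.2983 × 1.060404 = 731.9951
Value (long) = (F − K)·e^(−rT) = (731.9951 − 800.75) × 0.943037 = -64.8384
Value = -A$64.84

-A$64.84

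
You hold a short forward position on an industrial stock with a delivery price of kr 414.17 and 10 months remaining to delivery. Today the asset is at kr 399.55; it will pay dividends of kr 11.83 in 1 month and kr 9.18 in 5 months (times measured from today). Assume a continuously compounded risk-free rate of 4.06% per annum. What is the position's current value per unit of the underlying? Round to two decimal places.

PV(remaining dividends) I = 11.83·e^(−0.0406·1/12) + 9.18·e^(−0.0406·5/12) = 20.8161
Current forward F = (S − I)·e^(rT) = (399.55 − 20.8161)·e^(0.0406·10/12) = 378.7339 × 1.034412 = 391.7669
Value (long) = (F − K)·e^(−rT) = (391.7669 − 414.17) × 0.966733 = -21.6578
Short position value = −(long value) = kr 21.66

kr 21.66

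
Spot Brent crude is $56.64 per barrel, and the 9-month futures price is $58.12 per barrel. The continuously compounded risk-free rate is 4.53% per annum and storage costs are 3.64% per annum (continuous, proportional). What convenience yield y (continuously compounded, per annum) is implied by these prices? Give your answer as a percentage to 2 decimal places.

4.73%

F = S·e^((r+u−y)T) ⇒ (r+u−y) = ln(F/S)/T
ln(58.12/56.64) = 0.025794; /T ⇒ 0.034392
y = r + u − ln(F/S)/T = 0.0453 + 0.0364 − 0.034392 = 0.047308
y = 4.73%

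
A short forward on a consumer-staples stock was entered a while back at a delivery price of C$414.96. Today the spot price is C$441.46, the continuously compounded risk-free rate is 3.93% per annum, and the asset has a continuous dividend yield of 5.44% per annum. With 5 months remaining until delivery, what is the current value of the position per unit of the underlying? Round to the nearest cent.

Current fair forward for the remaining 5 months: F = S·e^((r − q)·T), (r − q) = 0.0393 − 0.0544 = -0.0151
F = 441.46 · e^(-0.0151 × 5/12) = 441.46 × 0.993728 = 438.6912
Value of long forward = (F − K)·e^(−rT) = (438.6912 − 414.96) · e^(−0.0393·5/12)
= 23.7312 × 0.983758 = 23.35
Short position value = −(long value) = -C$23.35

-C$23.35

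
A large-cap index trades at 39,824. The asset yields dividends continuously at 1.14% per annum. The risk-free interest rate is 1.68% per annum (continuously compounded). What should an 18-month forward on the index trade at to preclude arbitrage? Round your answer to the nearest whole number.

F = S·e^((r − q)T) = 39824 · e^((0.0168 − 0.0114) × 18/12)
= 39824 · e^0.008100 = 39824 × 1.008133
F = 40,148

40,148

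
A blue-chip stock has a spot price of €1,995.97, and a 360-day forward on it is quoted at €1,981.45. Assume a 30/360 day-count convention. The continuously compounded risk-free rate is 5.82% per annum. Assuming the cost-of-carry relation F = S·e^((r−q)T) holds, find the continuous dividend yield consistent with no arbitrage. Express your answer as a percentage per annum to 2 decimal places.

6.55%

From F = S·e^((r−q)T): (r − q) = ln(F/S)/T
ln(1981.45/1995.97) = ln(0.992725) = -0.007302
(r − q) = -0.007302 / (360/360) = -0.007302
q = r − ln(F/S)/T = 0.0582 + 0.007302 = 0.065502
q = 6.55%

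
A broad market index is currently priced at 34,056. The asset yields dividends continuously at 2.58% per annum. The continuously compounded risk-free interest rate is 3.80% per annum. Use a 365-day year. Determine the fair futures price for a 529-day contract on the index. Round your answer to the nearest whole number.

34,664

F = S·e^((r − q)T) = 34056 · e^((0.0380 − 0.0258) × 529/365)
= 34056 · e^0.017682 = 34056 × 1.017839
F = 34,664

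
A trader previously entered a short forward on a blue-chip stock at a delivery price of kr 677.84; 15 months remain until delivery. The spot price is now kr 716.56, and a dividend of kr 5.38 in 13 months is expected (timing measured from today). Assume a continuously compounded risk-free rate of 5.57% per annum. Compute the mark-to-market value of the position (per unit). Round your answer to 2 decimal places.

-kr 79.24

PV(remaining dividends) I = 5.38·e^(−0.0557·13/12) = 5.0650
Current forward F = (S − I)·e^(rT) = (716.56 − 5.0650)·e^(0.0557·15/12) = 711.4950 × 1.072106 = 762.7981
Value (long) = (F − K)·e^(−rT) = (762.7981 − 677.84) × 0.932744 = 79.2442
Short position value = −(long value) = -kr 79.24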